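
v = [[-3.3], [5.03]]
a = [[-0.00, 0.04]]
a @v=[[0.20]]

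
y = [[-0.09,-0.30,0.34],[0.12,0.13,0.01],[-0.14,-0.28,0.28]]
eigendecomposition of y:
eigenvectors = [[(0.73+0j),  0.73-0.00j,  -0.64+0.00j],[0.04-0.38j,  (0.04+0.38j),  (0.67+0j)],[(0.54+0.17j),  0.54-0.17j,  (0.38+0j)]]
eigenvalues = [(0.15+0.24j), (0.15-0.24j), (0.02+0j)]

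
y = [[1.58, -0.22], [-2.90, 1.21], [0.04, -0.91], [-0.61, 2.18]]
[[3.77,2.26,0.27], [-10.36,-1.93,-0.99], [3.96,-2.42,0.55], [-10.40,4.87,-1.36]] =y@[[1.79, 1.81, 0.09], [-4.27, 2.74, -0.6]]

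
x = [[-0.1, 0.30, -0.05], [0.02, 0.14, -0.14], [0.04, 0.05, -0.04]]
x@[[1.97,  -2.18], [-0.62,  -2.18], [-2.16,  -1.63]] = [[-0.27, -0.35], [0.26, -0.12], [0.13, -0.13]]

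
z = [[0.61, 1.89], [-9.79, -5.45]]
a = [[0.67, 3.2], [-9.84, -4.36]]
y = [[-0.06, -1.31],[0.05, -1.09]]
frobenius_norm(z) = 11.38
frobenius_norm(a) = 11.25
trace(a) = -3.69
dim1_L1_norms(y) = [1.37, 1.14]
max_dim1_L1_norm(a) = 14.2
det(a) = 28.57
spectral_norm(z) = 11.30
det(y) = 0.13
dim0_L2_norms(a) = [9.86, 5.41]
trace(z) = -4.84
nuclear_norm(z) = 12.64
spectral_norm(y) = 1.70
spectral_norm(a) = 10.94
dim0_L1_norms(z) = [10.4, 7.34]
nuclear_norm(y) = 1.78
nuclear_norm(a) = 13.55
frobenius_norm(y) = 1.71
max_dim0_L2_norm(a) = 9.86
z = y + a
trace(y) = -1.15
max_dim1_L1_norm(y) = 1.37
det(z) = 15.18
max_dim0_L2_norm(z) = 9.81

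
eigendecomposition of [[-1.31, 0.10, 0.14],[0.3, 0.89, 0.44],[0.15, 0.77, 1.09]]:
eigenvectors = [[-0.99, 0.06, 0.02], [0.13, 0.54, -0.67], [0.02, 0.84, 0.74]]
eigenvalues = [-1.33, 1.6, 0.4]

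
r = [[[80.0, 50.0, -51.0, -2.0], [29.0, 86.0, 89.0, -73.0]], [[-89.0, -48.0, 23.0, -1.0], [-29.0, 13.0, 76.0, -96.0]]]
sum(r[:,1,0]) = 0.0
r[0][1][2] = 89.0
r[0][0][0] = 80.0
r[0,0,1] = 50.0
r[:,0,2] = [-51.0, 23.0]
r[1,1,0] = -29.0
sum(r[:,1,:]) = 95.0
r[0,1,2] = 89.0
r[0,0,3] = -2.0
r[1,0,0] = -89.0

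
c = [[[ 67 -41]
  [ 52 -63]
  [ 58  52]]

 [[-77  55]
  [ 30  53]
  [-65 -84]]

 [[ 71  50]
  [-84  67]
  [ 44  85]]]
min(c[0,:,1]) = -63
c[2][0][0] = 71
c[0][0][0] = 67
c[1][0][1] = 55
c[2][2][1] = 85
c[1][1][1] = 53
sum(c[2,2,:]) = 129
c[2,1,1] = 67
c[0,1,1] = -63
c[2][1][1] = 67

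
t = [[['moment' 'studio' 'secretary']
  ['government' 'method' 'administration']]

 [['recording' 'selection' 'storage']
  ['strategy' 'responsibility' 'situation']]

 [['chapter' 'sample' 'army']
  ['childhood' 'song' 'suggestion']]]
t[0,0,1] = 'studio'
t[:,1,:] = [['government', 'method', 'administration'], ['strategy', 'responsibility', 'situation'], ['childhood', 'song', 'suggestion']]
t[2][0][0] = 'chapter'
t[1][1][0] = 'strategy'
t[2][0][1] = 'sample'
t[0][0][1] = 'studio'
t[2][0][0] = 'chapter'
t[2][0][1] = 'sample'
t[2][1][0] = 'childhood'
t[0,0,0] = 'moment'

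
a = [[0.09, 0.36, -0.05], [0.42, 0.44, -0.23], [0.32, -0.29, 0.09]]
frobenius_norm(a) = 0.87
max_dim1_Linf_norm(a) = 0.44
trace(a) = 0.62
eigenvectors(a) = [[0.4,-0.37,-0.50], [-0.49,-0.19,-0.86], [-0.77,-0.91,0.14]]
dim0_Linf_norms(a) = [0.42, 0.44, 0.23]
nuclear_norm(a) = 1.28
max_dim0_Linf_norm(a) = 0.44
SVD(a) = [[-0.48, -0.23, -0.85], [-0.87, 0.28, 0.41], [0.15, 0.93, -0.33]] @ diag([0.7349279538763854, 0.4582050544563153, 0.0873443225502047]) @ [[-0.49, -0.81, 0.32], [0.87, -0.5, 0.07], [-0.11, -0.31, -0.94]]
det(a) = -0.03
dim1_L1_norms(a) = [0.5, 1.09, 0.7]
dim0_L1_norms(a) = [0.83, 1.09, 0.37]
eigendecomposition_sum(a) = [[-0.11, 0.07, 0.03], [0.14, -0.09, -0.04], [0.22, -0.14, -0.06]] + [[0.06, -0.03, 0.05],[0.03, -0.01, 0.02],[0.14, -0.06, 0.11]] + [[0.15, 0.32, -0.13], [0.25, 0.54, -0.22], [-0.04, -0.09, 0.04]]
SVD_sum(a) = [[0.17, 0.29, -0.11], [0.31, 0.52, -0.2], [-0.05, -0.09, 0.03]] + [[-0.09, 0.05, -0.01], [0.11, -0.06, 0.01], [0.37, -0.21, 0.03]] + [[0.01, 0.02, 0.07], [-0.0, -0.01, -0.03], [0.00, 0.01, 0.03]]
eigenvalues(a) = [-0.26, 0.16, 0.72]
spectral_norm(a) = 0.73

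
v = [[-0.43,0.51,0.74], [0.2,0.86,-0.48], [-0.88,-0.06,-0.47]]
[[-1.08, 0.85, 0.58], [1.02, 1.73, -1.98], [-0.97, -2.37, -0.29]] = v@[[1.52, 2.06, -0.38],[0.37, 2.05, -1.37],[-0.83, 0.93, 1.51]]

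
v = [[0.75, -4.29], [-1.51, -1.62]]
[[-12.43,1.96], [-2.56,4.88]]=v @ [[-1.19, -2.31], [2.69, -0.86]]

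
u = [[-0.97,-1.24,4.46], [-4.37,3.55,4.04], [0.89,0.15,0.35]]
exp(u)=[[15.51, -18.27, 2.24],[-59.73, 78.63, 14.47],[1.74, -0.89, 3.64]]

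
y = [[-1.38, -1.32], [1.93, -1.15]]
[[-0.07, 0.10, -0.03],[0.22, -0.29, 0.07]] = y @[[0.09, -0.12, 0.03], [-0.04, 0.05, -0.01]]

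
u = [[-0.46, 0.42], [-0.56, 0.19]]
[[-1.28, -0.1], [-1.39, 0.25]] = u @[[2.31,-0.85], [-0.52,-1.17]]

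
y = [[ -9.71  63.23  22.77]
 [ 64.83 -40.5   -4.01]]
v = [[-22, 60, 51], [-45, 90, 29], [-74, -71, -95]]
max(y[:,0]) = 64.83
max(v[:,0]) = -22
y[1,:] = [64.83, -40.5, -4.01]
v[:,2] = [51, 29, -95]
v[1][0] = -45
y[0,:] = [-9.71, 63.23, 22.77]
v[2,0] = -74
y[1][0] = 64.83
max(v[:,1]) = 90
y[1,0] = 64.83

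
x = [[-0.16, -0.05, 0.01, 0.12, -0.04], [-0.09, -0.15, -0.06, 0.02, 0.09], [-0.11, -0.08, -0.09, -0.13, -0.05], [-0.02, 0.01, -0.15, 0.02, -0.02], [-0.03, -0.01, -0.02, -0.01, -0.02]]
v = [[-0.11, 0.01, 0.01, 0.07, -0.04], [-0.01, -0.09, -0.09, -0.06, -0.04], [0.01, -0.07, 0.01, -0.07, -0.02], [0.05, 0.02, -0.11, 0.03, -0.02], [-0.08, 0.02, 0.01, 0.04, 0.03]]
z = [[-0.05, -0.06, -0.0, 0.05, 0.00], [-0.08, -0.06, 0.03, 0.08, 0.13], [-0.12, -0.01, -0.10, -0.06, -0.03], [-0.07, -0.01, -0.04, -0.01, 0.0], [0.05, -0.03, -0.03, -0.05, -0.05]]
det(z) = 0.00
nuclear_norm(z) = 0.52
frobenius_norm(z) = 0.30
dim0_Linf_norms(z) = [0.12, 0.06, 0.1, 0.08, 0.13]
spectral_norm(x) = 0.29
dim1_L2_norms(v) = [0.14, 0.15, 0.1, 0.13, 0.1]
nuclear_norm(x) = 0.76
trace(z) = -0.27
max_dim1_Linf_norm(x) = 0.16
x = z + v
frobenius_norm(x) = 0.40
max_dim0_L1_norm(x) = 0.41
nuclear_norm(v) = 0.51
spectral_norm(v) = 0.19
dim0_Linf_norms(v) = [0.11, 0.09, 0.11, 0.07, 0.04]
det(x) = 0.00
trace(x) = -0.40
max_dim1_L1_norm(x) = 0.46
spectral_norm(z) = 0.21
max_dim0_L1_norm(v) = 0.27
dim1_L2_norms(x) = [0.21, 0.21, 0.21, 0.15, 0.04]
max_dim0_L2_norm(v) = 0.15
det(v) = 0.00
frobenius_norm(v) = 0.28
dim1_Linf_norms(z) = [0.06, 0.13, 0.12, 0.07, 0.05]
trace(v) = -0.13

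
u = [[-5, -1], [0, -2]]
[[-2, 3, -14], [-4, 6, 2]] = u@[[0, 0, 3], [2, -3, -1]]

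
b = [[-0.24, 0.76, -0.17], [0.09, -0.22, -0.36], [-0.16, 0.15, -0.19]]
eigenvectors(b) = [[(0.88+0j), 0.82+0.00j, 0.82-0.00j], [(0.42+0j), -0.09+0.33j, -0.09-0.33j], [-0.22+0.00j, (0.39+0.24j), (0.39-0.24j)]]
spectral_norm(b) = 0.86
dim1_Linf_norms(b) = [0.76, 0.36, 0.19]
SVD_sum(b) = [[-0.27, 0.76, -0.13], [0.06, -0.17, 0.03], [-0.07, 0.21, -0.03]] + [[-0.00, -0.01, -0.04],[-0.0, -0.07, -0.39],[-0.0, -0.03, -0.16]] + [[0.03,0.01,-0.0], [0.03,0.01,-0.00], [-0.09,-0.03,0.01]]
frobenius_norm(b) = 0.97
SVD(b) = [[-0.94,0.1,0.32],[0.21,0.92,0.34],[-0.26,0.38,-0.89]] @ diag([0.8617237915977278, 0.42592278858646243, 0.10208763469278173]) @ [[0.33, -0.93, 0.16], [-0.00, -0.17, -0.99], [0.94, 0.33, -0.06]]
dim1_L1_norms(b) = [1.17, 0.67, 0.5]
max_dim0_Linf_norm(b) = 0.76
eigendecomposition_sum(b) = [[0.08+0.00j, 0.10+0.00j, (-0.14+0j)], [0.04+0.00j, 0.05+0.00j, (-0.07+0j)], [(-0.02+0j), -0.03-0.00j, (0.04+0j)]] + [[-0.16-0.02j,  0.33+0.24j,  -0.01+0.37j], [0.03-0.06j,  (-0.13+0.11j),  -0.15-0.05j], [-0.07-0.06j,  (0.09+0.21j),  -0.11+0.17j]] + [[-0.16+0.02j, 0.33-0.24j, (-0.01-0.37j)],[(0.03+0.06j), (-0.13-0.11j), (-0.15+0.05j)],[(-0.07+0.06j), (0.09-0.21j), -0.11-0.17j]]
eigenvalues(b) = [(0.16+0j), (-0.41+0.26j), (-0.41-0.26j)]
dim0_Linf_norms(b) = [0.24, 0.76, 0.36]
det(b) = 0.04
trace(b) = -0.65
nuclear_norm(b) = 1.39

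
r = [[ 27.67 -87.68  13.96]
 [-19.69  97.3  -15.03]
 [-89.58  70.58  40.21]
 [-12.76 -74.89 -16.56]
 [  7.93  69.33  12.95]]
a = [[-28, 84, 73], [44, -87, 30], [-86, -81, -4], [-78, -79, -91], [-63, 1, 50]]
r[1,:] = [-19.69, 97.3, -15.03]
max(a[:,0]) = 44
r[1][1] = 97.3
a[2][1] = -81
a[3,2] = -91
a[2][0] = -86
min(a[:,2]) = -91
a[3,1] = -79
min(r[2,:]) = -89.58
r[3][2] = -16.56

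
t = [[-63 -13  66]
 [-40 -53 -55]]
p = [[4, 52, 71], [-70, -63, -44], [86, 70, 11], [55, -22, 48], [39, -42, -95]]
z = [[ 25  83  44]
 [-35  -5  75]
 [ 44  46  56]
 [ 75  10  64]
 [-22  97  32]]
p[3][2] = 48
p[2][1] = 70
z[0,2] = 44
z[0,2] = 44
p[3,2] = 48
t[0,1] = -13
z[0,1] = 83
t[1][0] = -40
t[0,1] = -13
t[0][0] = -63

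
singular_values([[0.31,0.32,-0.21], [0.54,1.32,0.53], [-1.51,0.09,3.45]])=[3.79, 1.54, 0.02]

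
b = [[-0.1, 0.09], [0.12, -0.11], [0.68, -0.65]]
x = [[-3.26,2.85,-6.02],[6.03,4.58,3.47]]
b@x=[[0.87,  0.13,  0.91], [-1.05,  -0.16,  -1.10], [-6.14,  -1.04,  -6.35]]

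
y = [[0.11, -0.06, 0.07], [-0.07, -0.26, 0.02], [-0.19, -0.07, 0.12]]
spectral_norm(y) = 0.32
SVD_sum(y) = [[-0.0,-0.01,0.0], [-0.13,-0.2,0.07], [-0.10,-0.15,0.06]] + [[0.09, -0.07, -0.02], [0.07, -0.06, -0.01], [-0.1, 0.08, 0.02]] + [[0.03, 0.01, 0.08],[-0.01, -0.01, -0.04],[0.01, 0.01, 0.05]]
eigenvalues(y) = [(0.12+0.11j), (0.12-0.11j), (-0.26+0j)]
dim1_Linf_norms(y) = [0.11, 0.26, 0.19]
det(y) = -0.01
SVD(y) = [[0.03, -0.58, 0.82],[0.79, -0.48, -0.37],[0.61, 0.66, 0.44]] @ diag([0.31500532113101204, 0.19447514056774245, 0.10886260772324347]) @ [[-0.53, -0.8, 0.29], [-0.80, 0.59, 0.15], [0.29, 0.15, 0.95]]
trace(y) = -0.03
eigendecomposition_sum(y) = [[(0.06+0.05j), (-0.01+0j), (0.03-0.04j)], [-0.02-0.00j, 0.00-0.00j, -0.00+0.01j], [-0.09+0.09j, (-0-0.02j), (0.06+0.06j)]] + [[0.06-0.05j, (-0.01-0j), 0.03+0.04j],[-0.02+0.00j, 0j, -0.00-0.01j],[-0.09-0.09j, (-0+0.02j), (0.06-0.06j)]] + [[-0.00-0.00j, (-0.03+0j), -0j], [-0.04-0.00j, (-0.26+0j), 0.02-0.00j], [(-0.01-0j), (-0.06+0j), (0.01-0j)]]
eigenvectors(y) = [[(-0.01-0.51j), -0.01+0.51j, (-0.11+0j)],[0.07+0.08j, 0.07-0.08j, -0.97+0.00j],[0.85+0.00j, (0.85-0j), (-0.23+0j)]]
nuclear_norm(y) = 0.62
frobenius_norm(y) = 0.39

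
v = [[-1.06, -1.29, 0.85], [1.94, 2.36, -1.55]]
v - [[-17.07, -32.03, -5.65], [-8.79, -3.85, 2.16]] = [[16.01, 30.74, 6.50],[10.73, 6.21, -3.71]]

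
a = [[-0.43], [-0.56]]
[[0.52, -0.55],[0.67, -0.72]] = a @ [[-1.2, 1.28]]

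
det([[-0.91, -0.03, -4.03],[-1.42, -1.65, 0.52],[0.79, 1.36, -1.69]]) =0.695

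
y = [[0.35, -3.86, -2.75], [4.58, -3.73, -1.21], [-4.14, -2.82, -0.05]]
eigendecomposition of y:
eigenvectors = [[-0.34+0.00j, (-0.53+0.12j), -0.53-0.12j], [(-0.39+0j), 0.07+0.54j, 0.07-0.54j], [(0.86+0j), (-0.64+0j), -0.64-0.00j]]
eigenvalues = [(2.86+0j), (-3.15+3.14j), (-3.15-3.14j)]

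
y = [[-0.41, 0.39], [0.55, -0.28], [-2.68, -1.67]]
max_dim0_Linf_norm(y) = 2.68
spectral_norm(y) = 3.18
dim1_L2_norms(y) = [0.57, 0.62, 3.16]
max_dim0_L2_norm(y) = 2.77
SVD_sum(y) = [[-0.13, -0.08],[0.29, 0.17],[-2.72, -1.60]] + [[-0.28, 0.47], [0.26, -0.45], [0.04, -0.07]]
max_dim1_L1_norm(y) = 4.35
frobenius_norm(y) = 3.27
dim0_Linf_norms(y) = [2.68, 1.67]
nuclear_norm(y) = 3.93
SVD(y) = [[-0.05, 0.72], [0.10, -0.69], [-0.99, -0.11]] @ diag([3.1779426811411304, 0.7570206835889788]) @ [[0.86, 0.51], [-0.51, 0.86]]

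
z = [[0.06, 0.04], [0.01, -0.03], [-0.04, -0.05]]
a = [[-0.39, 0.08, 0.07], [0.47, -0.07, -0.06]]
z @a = [[-0.00, 0.00, 0.00],[-0.02, 0.00, 0.0],[-0.01, 0.0, 0.0]]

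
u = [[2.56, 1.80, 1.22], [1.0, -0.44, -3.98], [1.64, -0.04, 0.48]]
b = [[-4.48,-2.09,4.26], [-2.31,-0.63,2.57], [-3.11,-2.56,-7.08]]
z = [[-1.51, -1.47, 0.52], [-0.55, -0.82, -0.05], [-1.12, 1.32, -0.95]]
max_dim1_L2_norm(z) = 2.17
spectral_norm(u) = 4.32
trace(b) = -12.19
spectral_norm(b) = 8.71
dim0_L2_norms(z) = [1.96, 2.14, 1.08]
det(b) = 18.27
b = z @ u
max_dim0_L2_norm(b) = 8.65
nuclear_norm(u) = 8.62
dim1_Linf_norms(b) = [4.48, 2.57, 7.08]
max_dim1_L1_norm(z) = 3.5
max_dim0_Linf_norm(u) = 3.98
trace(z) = -3.28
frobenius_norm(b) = 11.01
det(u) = -12.73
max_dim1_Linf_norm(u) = 3.98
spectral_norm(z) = 2.44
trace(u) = 2.60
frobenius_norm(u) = 5.59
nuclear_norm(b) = 15.75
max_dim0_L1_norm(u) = 5.68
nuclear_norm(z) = 4.64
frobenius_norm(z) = 3.10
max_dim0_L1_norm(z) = 3.61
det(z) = -1.45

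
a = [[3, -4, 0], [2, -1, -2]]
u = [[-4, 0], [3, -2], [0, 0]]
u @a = [[-12, 16, 0], [5, -10, 4], [0, 0, 0]]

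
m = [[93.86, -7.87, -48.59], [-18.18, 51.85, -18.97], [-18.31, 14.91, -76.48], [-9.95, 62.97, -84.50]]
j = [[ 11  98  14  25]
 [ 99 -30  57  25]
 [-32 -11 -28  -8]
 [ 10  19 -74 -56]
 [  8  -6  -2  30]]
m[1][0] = -18.18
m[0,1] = -7.87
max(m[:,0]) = 93.86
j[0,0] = 11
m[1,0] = -18.18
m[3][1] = 62.97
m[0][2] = -48.59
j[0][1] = 98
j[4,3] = 30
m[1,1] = 51.85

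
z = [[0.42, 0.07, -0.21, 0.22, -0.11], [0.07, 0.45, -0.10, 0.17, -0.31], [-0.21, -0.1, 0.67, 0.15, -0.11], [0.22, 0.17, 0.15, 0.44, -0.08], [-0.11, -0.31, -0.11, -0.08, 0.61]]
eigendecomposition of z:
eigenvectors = [[-0.5,0.51,-0.48,-0.35,-0.37], [-0.45,-0.65,0.25,-0.55,-0.1], [-0.4,0.09,-0.16,-0.02,0.90], [0.52,-0.3,-0.68,-0.41,0.13], [-0.33,-0.46,-0.48,0.64,-0.18]]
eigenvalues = [0.01, 0.27, 0.51, 0.99, 0.81]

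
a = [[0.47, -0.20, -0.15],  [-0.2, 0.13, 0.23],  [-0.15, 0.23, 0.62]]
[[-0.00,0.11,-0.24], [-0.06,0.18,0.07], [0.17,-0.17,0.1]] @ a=[[0.01, -0.04, -0.12],[-0.07, 0.05, 0.09],[0.1, -0.03, -0.00]]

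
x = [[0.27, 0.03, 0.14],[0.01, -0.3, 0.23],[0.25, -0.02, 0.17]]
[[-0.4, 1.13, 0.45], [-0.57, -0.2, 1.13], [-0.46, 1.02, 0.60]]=x@[[-1.15, 2.58, 1.47], [1.19, 2.69, -2.93], [-0.89, 2.51, 1.01]]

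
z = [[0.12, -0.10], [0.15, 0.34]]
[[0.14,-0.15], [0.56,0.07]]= z@[[1.85, -0.81],[0.84, 0.57]]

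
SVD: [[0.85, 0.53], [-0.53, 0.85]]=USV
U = [[0.53, -0.85], [0.85, 0.53]]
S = [1.0, 1.0]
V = [[0.0, 1.0], [-1.00, -0.0]]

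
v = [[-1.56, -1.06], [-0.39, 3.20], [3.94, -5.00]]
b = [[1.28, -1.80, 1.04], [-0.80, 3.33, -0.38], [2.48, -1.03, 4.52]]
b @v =[[2.80,-12.32], [-1.55,13.40], [14.34,-28.52]]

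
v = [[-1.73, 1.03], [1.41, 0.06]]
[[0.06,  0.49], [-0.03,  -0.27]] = v @ [[-0.02,-0.20],  [0.02,0.14]]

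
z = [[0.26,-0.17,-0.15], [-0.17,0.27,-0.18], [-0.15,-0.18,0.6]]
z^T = [[0.26,-0.17,-0.15], [-0.17,0.27,-0.18], [-0.15,-0.18,0.60]]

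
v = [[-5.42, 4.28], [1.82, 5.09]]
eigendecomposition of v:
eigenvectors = [[-0.99, -0.36],[0.16, -0.93]]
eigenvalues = [-6.12, 5.79]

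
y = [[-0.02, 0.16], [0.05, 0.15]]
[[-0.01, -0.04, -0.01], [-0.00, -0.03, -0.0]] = y@ [[0.06, 0.1, 0.18],[-0.04, -0.23, -0.07]]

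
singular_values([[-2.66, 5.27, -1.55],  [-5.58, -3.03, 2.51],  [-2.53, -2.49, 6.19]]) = [9.51, 5.92, 3.06]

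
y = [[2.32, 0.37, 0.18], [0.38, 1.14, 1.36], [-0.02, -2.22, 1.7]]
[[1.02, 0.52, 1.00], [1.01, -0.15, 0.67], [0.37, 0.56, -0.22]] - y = [[-1.30,0.15,0.82], [0.63,-1.29,-0.69], [0.39,2.78,-1.92]]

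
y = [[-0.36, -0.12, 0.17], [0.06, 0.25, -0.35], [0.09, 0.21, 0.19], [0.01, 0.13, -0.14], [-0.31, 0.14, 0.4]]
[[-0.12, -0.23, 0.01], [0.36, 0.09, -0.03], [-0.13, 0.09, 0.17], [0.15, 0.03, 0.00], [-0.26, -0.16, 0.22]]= y @ [[-0.16,0.57,0.03], [0.25,0.18,0.44], [-0.87,-0.02,0.41]]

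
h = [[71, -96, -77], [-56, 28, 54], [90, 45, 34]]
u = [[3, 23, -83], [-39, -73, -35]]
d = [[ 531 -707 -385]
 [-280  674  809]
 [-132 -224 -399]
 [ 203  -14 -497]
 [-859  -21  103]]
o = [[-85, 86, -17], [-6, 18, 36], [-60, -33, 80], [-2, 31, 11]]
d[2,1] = -224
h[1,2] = 54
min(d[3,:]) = -497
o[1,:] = [-6, 18, 36]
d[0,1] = -707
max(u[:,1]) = 23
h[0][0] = 71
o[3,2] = 11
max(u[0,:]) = 23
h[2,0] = 90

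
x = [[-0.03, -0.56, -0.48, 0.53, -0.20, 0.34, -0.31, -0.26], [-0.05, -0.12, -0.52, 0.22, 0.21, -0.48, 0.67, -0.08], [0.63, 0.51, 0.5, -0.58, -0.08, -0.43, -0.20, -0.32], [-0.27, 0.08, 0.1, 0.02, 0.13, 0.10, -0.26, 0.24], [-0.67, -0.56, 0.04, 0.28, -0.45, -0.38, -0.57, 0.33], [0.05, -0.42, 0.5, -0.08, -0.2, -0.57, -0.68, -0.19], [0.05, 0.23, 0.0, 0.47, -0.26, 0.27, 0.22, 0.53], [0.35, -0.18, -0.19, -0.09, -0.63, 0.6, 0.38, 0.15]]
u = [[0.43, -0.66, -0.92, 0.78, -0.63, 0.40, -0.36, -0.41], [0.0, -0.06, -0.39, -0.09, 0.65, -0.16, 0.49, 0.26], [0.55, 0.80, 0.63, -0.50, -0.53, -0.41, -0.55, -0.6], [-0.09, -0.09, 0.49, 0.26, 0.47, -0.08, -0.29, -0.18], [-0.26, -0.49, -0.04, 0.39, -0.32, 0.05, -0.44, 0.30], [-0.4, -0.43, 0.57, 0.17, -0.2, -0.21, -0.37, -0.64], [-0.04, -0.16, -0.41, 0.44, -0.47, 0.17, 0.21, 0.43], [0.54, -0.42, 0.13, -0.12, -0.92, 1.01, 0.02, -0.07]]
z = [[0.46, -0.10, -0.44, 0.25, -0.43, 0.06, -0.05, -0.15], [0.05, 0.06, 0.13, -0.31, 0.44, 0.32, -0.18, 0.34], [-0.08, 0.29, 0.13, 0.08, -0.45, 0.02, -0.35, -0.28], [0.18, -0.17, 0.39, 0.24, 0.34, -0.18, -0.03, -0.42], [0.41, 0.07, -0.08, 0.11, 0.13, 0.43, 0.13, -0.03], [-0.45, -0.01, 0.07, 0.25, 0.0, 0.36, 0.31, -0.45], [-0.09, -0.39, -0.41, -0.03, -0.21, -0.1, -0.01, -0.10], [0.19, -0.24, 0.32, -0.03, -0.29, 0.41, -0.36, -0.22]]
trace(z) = 1.15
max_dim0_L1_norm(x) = 3.29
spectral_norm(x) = 1.72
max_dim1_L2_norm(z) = 0.84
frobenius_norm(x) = 2.97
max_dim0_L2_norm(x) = 1.28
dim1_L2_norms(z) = [0.83, 0.75, 0.72, 0.77, 0.64, 0.84, 0.63, 0.79]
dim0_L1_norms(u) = [2.31, 3.11, 3.58, 2.75, 4.19, 2.49, 2.73, 2.89]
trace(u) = 0.87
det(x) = 0.02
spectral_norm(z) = 1.13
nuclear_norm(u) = 8.32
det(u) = 0.13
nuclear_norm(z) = 5.30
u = z + x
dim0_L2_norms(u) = [1.01, 1.31, 1.47, 1.15, 1.59, 1.21, 1.06, 1.15]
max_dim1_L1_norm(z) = 2.06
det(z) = -0.00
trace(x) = -0.28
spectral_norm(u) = 2.23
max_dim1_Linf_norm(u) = 1.01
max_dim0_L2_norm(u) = 1.59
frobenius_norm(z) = 2.12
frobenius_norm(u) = 3.55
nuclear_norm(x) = 7.04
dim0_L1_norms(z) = [1.91, 1.33, 1.97, 1.3, 2.29, 1.88, 1.42, 1.99]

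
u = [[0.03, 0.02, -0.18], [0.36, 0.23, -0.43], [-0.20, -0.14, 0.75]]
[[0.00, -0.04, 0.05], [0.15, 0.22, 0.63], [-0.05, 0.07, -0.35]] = u @ [[0.38, 0.79, 1.30], [0.22, 0.46, 0.73], [0.08, 0.39, 0.02]]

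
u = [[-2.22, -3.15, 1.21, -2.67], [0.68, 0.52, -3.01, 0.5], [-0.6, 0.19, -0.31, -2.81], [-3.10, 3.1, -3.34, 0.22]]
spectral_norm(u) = 6.37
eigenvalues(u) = [(-4.7+0j), (-0.93+2.21j), (-0.93-2.21j), (4.78+0j)]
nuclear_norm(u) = 15.30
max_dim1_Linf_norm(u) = 3.34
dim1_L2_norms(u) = [4.84, 3.17, 2.9, 5.52]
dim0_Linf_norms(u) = [3.1, 3.15, 3.34, 2.81]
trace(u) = -1.79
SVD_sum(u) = [[0.43, -2.28, 2.32, -1.09], [-0.3, 1.6, -1.63, 0.77], [0.06, -0.32, 0.32, -0.15], [-0.59, 3.13, -3.18, 1.50]] + [[-2.41, -0.22, -0.74, -2.06],[0.13, 0.01, 0.04, 0.11],[-1.68, -0.16, -0.52, -1.43],[-1.99, -0.18, -0.61, -1.70]] + [[0.04,-0.02,-0.04,-0.03],[1.1,-0.56,-1.14,-0.81],[0.59,-0.3,-0.61,-0.44],[-0.47,0.24,0.49,0.35]] + [[-0.28, -0.63, -0.32, 0.51], [-0.24, -0.53, -0.27, 0.43], [0.43, 0.96, 0.5, -0.79], [-0.04, -0.09, -0.04, 0.07]]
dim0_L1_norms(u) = [6.6, 6.96, 7.87, 6.2]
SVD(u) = [[0.54, 0.68, -0.03, -0.49], [-0.38, -0.04, -0.82, -0.42], [0.08, 0.47, -0.44, 0.76], [-0.74, 0.56, 0.36, -0.07]] @ diag([6.3693655639145055, 4.810020021860241, 2.2691234190500924, 1.8560896022665718]) @ [[0.13, -0.66, 0.67, -0.32],[-0.74, -0.07, -0.23, -0.63],[-0.59, 0.3, 0.61, 0.43],[0.31, 0.68, 0.35, -0.56]]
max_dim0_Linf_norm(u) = 3.34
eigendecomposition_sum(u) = [[(-2.23+0j),(-0.31+0j),-0.88+0.00j,-1.68-0.00j], [(-0.49+0j),-0.07+0.00j,-0.20+0.00j,(-0.37-0j)], [-1.74+0.00j,-0.25+0.00j,(-0.69+0j),(-1.31-0j)], [(-2.27+0j),-0.32+0.00j,(-0.9+0j),-1.71-0.00j]] + [[(-0.18+0.51j),(-0.79-0.08j),0.15-0.67j,(0.23+0.03j)],[(0.69+0.21j),-0.06+1.07j,(-0.9-0.16j),(0.03-0.32j)],[(0.43-0.38j),(0.69+0.48j),(-0.48+0.54j),-0.20-0.15j],[-0.11-0.52j,0.70-0.35j,0.22+0.63j,(-0.21+0.1j)]] + [[-0.18-0.51j,-0.79+0.08j,(0.15+0.67j),(0.23-0.03j)], [0.69-0.21j,(-0.06-1.07j),-0.90+0.16j,0.03+0.32j], [(0.43+0.38j),0.69-0.48j,(-0.48-0.54j),-0.20+0.15j], [-0.11+0.52j,0.70+0.35j,0.22-0.63j,(-0.21-0.1j)]] + [[(0.37-0j), (-1.26-0j), (1.79-0j), (-1.46+0j)], [-0.21+0.00j, (0.71+0j), (-1.01+0j), 0.82-0.00j], [0.28-0.00j, -0.95-0.00j, 1.35-0.00j, -1.10+0.00j], [(-0.6+0j), (2.03+0j), (-2.89+0j), 2.35-0.00j]]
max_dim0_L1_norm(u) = 7.87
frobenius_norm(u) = 8.50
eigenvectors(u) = [[-0.61+0.00j,(-0.02+0.45j),-0.02-0.45j,(-0.47+0j)], [(-0.14+0j),0.61+0.00j,(0.61-0j),(0.27+0j)], [-0.47+0.00j,(0.25-0.41j),(0.25+0.41j),-0.36+0.00j], [-0.62+0.00j,-0.22-0.39j,(-0.22+0.39j),(0.76+0j)]]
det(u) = -129.03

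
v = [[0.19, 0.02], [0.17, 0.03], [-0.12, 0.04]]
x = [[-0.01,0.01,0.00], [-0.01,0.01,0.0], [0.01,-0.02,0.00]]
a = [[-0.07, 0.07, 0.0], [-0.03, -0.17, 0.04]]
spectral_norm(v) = 0.28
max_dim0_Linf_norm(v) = 0.19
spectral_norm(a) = 0.19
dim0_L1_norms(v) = [0.48, 0.09]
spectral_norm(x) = 0.03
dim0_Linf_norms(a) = [0.07, 0.17, 0.04]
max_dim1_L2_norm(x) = 0.02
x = v @ a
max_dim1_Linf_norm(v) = 0.19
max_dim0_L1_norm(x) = 0.04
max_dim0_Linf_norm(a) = 0.17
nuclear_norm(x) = 0.03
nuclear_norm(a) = 0.27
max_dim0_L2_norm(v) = 0.28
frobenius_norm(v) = 0.29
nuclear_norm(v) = 0.33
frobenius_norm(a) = 0.20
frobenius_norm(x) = 0.03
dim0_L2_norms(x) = [0.02, 0.02, 0.0]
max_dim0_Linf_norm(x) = 0.02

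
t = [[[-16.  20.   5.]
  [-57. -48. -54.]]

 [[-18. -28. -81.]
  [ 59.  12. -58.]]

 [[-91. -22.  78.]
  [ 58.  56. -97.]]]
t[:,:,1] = [[20.0, -48.0], [-28.0, 12.0], [-22.0, 56.0]]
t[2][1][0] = 58.0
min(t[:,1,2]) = -97.0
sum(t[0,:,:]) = -150.0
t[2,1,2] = -97.0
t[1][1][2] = -58.0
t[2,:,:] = [[-91.0, -22.0, 78.0], [58.0, 56.0, -97.0]]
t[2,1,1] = 56.0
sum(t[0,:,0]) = -73.0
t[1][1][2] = -58.0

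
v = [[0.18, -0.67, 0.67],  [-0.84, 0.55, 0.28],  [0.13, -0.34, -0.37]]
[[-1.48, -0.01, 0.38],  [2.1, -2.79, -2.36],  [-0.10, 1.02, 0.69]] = v @[[-2.54, 2.47, 2.27], [0.48, -0.63, -0.53], [-1.05, -1.31, -0.58]]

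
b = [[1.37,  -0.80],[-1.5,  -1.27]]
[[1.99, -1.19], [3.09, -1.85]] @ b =[[4.51, -0.08], [7.01, -0.12]]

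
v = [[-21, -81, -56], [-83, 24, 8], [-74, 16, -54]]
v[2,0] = -74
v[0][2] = -56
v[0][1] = -81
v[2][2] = -54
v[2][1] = 16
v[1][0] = -83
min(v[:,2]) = -56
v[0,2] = -56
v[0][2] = -56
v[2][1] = 16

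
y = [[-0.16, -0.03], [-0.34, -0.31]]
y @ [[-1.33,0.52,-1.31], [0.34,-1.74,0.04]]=[[0.2, -0.03, 0.21], [0.35, 0.36, 0.43]]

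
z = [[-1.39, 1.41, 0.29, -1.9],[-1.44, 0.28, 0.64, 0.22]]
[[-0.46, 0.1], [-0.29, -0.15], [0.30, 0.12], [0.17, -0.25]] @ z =[[0.50,-0.62,-0.07,0.90], [0.62,-0.45,-0.18,0.52], [-0.59,0.46,0.16,-0.54], [0.12,0.17,-0.11,-0.38]]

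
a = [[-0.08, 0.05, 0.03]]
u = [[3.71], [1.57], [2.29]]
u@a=[[-0.30, 0.19, 0.11], [-0.13, 0.08, 0.05], [-0.18, 0.11, 0.07]]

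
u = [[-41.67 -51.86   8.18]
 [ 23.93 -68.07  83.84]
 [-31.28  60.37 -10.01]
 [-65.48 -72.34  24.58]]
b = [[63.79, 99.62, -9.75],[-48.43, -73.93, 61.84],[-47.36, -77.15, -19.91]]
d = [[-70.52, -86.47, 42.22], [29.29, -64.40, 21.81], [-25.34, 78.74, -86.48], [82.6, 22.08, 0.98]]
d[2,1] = 78.74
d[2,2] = -86.48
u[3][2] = 24.58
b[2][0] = -47.36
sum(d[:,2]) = -21.470000000000002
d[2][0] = -25.34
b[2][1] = -77.15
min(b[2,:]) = -77.15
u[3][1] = -72.34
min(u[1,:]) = -68.07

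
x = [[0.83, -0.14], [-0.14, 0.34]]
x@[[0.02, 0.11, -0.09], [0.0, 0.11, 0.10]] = [[0.02, 0.08, -0.09], [-0.00, 0.02, 0.05]]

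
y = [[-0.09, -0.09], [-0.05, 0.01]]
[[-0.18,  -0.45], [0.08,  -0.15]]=y @[[-0.93, 3.30], [2.93, 1.72]]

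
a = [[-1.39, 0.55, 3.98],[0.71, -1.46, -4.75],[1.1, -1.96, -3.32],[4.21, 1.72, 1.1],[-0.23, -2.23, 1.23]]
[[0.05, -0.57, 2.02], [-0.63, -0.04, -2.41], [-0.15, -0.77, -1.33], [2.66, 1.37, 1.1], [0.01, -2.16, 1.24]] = a@[[0.56, 0.05, 0.20], [0.05, 0.83, -0.24], [0.20, -0.24, 0.61]]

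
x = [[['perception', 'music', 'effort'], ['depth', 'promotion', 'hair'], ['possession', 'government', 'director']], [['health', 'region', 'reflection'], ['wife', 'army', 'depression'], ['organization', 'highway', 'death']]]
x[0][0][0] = 'perception'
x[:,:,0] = [['perception', 'depth', 'possession'], ['health', 'wife', 'organization']]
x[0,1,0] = 'depth'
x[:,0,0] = ['perception', 'health']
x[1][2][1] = 'highway'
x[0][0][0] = 'perception'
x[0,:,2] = ['effort', 'hair', 'director']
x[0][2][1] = 'government'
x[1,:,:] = [['health', 'region', 'reflection'], ['wife', 'army', 'depression'], ['organization', 'highway', 'death']]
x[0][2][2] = 'director'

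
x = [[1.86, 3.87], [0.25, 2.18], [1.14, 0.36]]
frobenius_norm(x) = 4.97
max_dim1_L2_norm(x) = 4.29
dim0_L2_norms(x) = [2.2, 4.46]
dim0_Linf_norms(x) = [1.86, 3.87]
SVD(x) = [[-0.89, 0.13], [-0.43, -0.58], [-0.16, 0.80]] @ diag([4.84059000819524, 1.1177156939760746]) @ [[-0.4,-0.92],[0.92,-0.4]]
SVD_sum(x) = [[1.72, 3.93], [0.84, 1.92], [0.32, 0.72]] + [[0.14, -0.06], [-0.59, 0.26], [0.82, -0.36]]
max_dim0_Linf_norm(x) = 3.87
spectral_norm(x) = 4.84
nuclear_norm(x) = 5.96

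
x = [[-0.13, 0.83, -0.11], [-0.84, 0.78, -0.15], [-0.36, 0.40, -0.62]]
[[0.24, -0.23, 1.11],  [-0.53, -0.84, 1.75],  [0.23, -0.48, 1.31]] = x@[[1.11, 0.85, -0.92], [0.36, -0.12, 1.08], [-0.78, 0.20, -0.88]]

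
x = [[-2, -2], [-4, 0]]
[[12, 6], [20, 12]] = x @ [[-5, -3], [-1, 0]]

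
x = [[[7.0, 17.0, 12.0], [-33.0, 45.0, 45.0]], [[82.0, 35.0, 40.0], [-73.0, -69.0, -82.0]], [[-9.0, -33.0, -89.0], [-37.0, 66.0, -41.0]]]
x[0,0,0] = 7.0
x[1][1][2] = -82.0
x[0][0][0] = 7.0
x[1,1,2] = -82.0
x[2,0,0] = -9.0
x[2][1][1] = 66.0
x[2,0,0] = -9.0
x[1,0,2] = 40.0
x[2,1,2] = -41.0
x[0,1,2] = 45.0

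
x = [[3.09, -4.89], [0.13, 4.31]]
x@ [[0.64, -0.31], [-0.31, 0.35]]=[[3.49, -2.67], [-1.25, 1.47]]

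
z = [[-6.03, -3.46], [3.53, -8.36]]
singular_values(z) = [9.16, 6.83]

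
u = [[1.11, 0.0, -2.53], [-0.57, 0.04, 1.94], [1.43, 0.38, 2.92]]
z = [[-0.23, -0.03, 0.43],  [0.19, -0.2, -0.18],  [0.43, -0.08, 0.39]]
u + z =[[0.88,-0.03,-2.1], [-0.38,-0.16,1.76], [1.86,0.3,3.31]]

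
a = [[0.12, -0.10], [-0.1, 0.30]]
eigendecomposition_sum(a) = [[0.06,  0.03], [0.03,  0.01]] + [[0.06, -0.13], [-0.13, 0.29]]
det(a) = 0.03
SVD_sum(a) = [[0.06, -0.13],  [-0.13, 0.29]] + [[0.06, 0.03], [0.03, 0.01]]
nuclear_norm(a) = 0.42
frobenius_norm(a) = 0.35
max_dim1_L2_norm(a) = 0.32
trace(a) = 0.42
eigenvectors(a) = [[-0.91, 0.41], [-0.41, -0.91]]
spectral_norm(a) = 0.34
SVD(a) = [[-0.41, 0.91],[0.91, 0.41]] @ diag([0.34453624047073705, 0.07546375952926289]) @ [[-0.41, 0.91], [0.91, 0.41]]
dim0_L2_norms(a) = [0.16, 0.32]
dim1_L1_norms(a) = [0.22, 0.4]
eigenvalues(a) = [0.08, 0.34]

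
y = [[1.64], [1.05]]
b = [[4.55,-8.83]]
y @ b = [[7.46, -14.48], [4.78, -9.27]]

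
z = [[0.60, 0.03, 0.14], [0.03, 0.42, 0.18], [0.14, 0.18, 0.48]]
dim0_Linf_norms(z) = [0.6, 0.42, 0.48]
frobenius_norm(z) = 0.93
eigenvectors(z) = [[0.67, 0.71, -0.22], [0.4, -0.59, -0.70], [0.62, -0.38, 0.68]]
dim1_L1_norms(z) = [0.77, 0.63, 0.8]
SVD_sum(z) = [[0.34, 0.2, 0.31], [0.2, 0.12, 0.19], [0.31, 0.19, 0.29]] + [[0.25, -0.21, -0.13], [-0.21, 0.18, 0.11], [-0.13, 0.11, 0.07]] + [[0.01, 0.04, -0.04],[0.04, 0.12, -0.12],[-0.04, -0.12, 0.12]]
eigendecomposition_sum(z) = [[0.34, 0.20, 0.31], [0.2, 0.12, 0.19], [0.31, 0.19, 0.29]] + [[0.25, -0.21, -0.13], [-0.21, 0.18, 0.11], [-0.13, 0.11, 0.07]] + [[0.01, 0.04, -0.04], [0.04, 0.12, -0.12], [-0.04, -0.12, 0.12]]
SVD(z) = [[-0.67, 0.71, -0.22], [-0.4, -0.59, -0.70], [-0.62, -0.38, 0.68]] @ diag([0.7477350565976763, 0.499706361740318, 0.2525585816620053]) @ [[-0.67, -0.40, -0.62], [0.71, -0.59, -0.38], [-0.22, -0.7, 0.68]]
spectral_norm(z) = 0.75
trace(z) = 1.50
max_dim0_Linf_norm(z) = 0.6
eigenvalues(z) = [0.75, 0.5, 0.25]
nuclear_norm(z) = 1.50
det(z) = 0.09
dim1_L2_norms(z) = [0.62, 0.46, 0.53]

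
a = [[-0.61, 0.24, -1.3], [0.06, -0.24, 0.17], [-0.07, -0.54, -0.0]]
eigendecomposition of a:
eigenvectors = [[0.99, -0.89, -0.92], [-0.15, 0.09, 0.26], [-0.02, 0.45, 0.30]]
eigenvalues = [-0.62, 0.03, -0.26]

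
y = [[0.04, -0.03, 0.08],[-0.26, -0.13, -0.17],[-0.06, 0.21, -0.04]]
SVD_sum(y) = [[0.05, 0.02, 0.03], [-0.26, -0.13, -0.18], [0.01, 0.01, 0.01]] + [[0.02, -0.05, 0.02], [0.00, -0.00, 0.00], [-0.06, 0.2, -0.06]] + [[-0.02, 0.00, 0.03], [-0.00, 0.0, 0.01], [-0.01, 0.00, 0.01]]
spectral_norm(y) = 0.34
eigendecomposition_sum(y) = [[(-0.1-0j), (-0.05+0j), -0.02+0.00j], [-0.08-0.00j, (-0.05+0j), (-0.02+0j)], [(0.16+0j), 0.09-0.00j, (0.03-0j)]] + [[0.07+0.02j,(0.01-0.04j),(0.05-0.01j)], [-0.09-0.07j,(-0.04+0.05j),-0.08-0.02j], [(-0.11+0.11j),(0.06+0.07j),-0.03+0.11j]] + [[0.07-0.02j, 0.01+0.04j, 0.05+0.01j], [-0.09+0.07j, -0.04-0.05j, -0.08+0.02j], [(-0.11-0.11j), 0.06-0.07j, (-0.03-0.11j)]]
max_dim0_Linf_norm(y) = 0.26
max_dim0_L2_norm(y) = 0.27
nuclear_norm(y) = 0.61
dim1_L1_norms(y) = [0.15, 0.56, 0.31]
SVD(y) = [[-0.18, 0.26, -0.95], [0.98, 0.01, -0.18], [-0.04, -0.97, -0.26]] @ diag([0.3424002642301485, 0.22921634997932558, 0.04268400118639089]) @ [[-0.76, -0.38, -0.53], [0.29, -0.92, 0.25], [0.58, -0.04, -0.81]]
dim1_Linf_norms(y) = [0.08, 0.26, 0.21]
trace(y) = -0.13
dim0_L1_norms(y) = [0.36, 0.37, 0.29]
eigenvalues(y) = [(-0.11+0j), (-0.01+0.17j), (-0.01-0.17j)]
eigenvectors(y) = [[(0.48+0j),(-0.18-0.3j),-0.18+0.30j], [(0.41+0j),0.07+0.54j,0.07-0.54j], [-0.77+0.00j,(0.77+0j),0.77-0.00j]]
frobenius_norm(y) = 0.41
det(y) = -0.00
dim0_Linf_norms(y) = [0.26, 0.21, 0.17]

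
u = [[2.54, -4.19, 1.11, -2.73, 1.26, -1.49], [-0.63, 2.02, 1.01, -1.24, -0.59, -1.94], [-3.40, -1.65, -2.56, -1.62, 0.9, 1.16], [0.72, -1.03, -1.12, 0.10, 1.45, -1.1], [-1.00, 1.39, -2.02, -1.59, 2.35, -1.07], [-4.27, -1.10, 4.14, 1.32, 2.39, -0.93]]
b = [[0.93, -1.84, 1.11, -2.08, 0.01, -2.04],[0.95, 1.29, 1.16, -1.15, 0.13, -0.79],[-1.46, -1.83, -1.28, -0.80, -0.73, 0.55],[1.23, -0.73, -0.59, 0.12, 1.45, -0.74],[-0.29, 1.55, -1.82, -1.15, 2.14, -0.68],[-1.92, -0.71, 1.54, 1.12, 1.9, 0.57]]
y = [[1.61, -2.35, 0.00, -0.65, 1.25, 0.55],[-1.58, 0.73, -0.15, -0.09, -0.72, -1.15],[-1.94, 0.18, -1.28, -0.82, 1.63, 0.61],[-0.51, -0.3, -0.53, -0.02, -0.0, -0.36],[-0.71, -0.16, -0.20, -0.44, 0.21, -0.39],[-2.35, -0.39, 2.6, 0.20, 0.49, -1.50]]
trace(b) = 3.77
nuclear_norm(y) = 12.26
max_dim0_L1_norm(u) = 12.56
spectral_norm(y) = 4.51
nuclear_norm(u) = 26.13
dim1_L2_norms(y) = [3.23, 2.21, 3.02, 0.87, 0.98, 3.87]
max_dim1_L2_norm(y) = 3.87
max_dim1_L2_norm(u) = 6.7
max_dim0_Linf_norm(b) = 2.14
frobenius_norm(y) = 6.41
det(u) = 2178.70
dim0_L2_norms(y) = [3.89, 2.52, 2.96, 1.16, 2.24, 2.13]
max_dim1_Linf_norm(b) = 2.14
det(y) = 0.11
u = y + b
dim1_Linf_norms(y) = [2.35, 1.58, 1.94, 0.53, 0.71, 2.6]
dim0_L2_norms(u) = [6.18, 5.34, 5.59, 3.99, 4.01, 3.25]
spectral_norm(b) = 4.25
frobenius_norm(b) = 7.58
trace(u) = 3.52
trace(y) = -0.25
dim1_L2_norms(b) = [3.74, 2.42, 2.93, 2.25, 3.49, 3.43]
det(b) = -101.55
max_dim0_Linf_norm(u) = 4.27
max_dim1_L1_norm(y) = 7.53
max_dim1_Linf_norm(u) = 4.27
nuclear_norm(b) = 16.79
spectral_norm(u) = 6.82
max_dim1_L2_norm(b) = 3.74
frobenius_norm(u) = 11.85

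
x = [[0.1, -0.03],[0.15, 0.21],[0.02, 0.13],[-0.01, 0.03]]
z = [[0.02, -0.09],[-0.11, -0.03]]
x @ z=[[0.01, -0.01], [-0.02, -0.02], [-0.01, -0.01], [-0.00, 0.00]]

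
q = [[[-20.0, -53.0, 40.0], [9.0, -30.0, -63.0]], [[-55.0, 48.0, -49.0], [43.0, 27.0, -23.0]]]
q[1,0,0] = -55.0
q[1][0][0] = -55.0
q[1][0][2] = -49.0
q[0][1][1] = -30.0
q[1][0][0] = -55.0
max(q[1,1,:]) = 43.0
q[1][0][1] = 48.0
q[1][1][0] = 43.0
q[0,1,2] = -63.0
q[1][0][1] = 48.0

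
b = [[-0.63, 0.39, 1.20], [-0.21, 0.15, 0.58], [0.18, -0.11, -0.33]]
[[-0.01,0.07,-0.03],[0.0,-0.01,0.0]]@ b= [[-0.01, 0.01, 0.04], [0.00, -0.0, -0.01]]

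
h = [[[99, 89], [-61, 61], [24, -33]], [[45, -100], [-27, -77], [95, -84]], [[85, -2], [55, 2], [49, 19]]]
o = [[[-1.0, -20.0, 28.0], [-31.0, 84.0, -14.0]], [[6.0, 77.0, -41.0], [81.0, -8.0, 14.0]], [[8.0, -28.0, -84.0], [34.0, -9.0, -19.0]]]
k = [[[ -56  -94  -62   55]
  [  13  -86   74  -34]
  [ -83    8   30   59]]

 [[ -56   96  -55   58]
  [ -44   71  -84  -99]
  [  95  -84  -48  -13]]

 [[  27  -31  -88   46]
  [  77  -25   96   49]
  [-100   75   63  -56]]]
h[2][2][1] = 19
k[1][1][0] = -44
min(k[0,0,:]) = -94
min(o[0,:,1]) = -20.0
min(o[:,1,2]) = -19.0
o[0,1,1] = 84.0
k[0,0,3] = 55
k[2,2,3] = -56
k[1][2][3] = -13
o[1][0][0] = 6.0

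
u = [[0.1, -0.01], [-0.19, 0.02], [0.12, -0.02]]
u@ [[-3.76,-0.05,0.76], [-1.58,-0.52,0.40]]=[[-0.36, 0.00, 0.07], [0.68, -0.0, -0.14], [-0.42, 0.00, 0.08]]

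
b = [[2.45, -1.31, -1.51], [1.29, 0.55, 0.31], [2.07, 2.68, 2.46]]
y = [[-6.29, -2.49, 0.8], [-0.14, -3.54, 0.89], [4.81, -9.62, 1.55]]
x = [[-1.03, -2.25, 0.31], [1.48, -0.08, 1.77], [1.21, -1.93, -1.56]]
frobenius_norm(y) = 13.34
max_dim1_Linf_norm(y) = 9.62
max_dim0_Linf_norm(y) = 9.62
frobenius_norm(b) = 5.44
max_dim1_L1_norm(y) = 15.98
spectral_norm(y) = 11.34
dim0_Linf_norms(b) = [2.45, 2.68, 2.46]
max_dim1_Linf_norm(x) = 2.25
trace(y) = -8.28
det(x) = -14.52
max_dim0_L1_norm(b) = 5.81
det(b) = 1.09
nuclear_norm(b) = 7.68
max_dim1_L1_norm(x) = 4.7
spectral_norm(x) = 3.15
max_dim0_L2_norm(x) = 2.97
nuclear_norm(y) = 18.55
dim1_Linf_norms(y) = [6.29, 3.54, 9.62]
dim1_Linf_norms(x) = [2.25, 1.77, 1.93]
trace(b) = 5.46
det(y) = -15.84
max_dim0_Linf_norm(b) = 2.68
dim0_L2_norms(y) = [7.92, 10.55, 1.96]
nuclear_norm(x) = 7.45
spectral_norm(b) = 4.38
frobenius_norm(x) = 4.38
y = b @ x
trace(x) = -2.67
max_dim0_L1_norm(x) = 4.26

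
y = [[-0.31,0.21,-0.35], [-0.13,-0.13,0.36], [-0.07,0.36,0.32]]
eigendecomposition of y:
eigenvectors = [[(-0.22+0j), -0.89+0.00j, -0.89-0.00j], [0.49+0.00j, (-0.07-0.39j), -0.07+0.39j], [(0.84+0j), -0.10+0.19j, (-0.1-0.19j)]]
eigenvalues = [(0.55+0j), (-0.33+0.17j), (-0.33-0.17j)]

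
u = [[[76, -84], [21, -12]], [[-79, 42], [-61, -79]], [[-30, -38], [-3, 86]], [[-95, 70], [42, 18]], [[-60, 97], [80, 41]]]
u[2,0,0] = -30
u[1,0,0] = -79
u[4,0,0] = -60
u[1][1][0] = -61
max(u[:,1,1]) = 86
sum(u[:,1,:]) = 133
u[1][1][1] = -79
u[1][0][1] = 42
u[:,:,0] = [[76, 21], [-79, -61], [-30, -3], [-95, 42], [-60, 80]]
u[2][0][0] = -30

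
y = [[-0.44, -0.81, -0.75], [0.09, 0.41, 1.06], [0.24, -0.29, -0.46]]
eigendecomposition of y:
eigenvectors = [[-0.70+0.00j, 0.59-0.19j, 0.59+0.19j], [-0.51+0.00j, (-0.66+0j), (-0.66-0j)], [(0.5+0j), 0.20-0.38j, 0.20+0.38j]]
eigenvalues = [(-0.5+0j), 0.63j, -0.63j]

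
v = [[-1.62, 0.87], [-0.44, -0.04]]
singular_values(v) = [1.88, 0.24]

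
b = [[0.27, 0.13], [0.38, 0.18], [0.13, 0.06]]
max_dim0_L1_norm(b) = 0.78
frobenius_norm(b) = 0.54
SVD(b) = [[-0.56, 0.67],  [-0.78, -0.24],  [-0.27, -0.71]] @ diag([0.5358122899643621, 0.002278140282401059]) @ [[-0.90,-0.43], [-0.43,0.90]]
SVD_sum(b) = [[0.27, 0.13], [0.38, 0.18], [0.13, 0.06]] + [[-0.00, 0.00], [0.0, -0.0], [0.0, -0.00]]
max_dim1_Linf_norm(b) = 0.38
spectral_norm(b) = 0.54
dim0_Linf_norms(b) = [0.38, 0.18]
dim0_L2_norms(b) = [0.48, 0.23]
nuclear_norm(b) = 0.54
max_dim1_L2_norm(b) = 0.42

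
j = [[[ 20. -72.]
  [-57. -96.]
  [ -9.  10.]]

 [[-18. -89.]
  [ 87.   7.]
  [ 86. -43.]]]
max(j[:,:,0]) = 87.0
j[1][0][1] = -89.0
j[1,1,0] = 87.0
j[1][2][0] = 86.0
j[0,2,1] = 10.0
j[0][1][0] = -57.0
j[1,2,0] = 86.0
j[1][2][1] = -43.0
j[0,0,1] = -72.0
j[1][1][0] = 87.0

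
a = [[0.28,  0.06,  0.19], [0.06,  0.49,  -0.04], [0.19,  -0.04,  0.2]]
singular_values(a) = [0.51, 0.43, 0.04]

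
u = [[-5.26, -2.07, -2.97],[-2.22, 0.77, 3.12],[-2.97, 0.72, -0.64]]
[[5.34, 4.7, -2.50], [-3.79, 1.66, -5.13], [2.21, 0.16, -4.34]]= u @ [[-0.31, -0.56, 1.24], [0.42, -1.61, -1.31], [-1.54, 0.53, -0.44]]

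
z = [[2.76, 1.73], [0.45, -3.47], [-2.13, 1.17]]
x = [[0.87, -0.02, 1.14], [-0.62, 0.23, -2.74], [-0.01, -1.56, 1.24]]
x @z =[[-0.04,2.91],[4.23,-5.08],[-3.37,6.85]]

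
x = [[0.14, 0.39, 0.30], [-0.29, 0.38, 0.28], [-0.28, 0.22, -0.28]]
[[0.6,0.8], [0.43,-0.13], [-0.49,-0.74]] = x@[[0.32, 2.12],[0.2, 0.56],[1.59, 0.96]]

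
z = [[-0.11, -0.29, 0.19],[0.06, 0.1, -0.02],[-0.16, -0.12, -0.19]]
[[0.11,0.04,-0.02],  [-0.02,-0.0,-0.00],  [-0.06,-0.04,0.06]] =z @ [[0.11,0.12,-0.24], [-0.21,-0.08,0.06], [0.33,0.18,-0.17]]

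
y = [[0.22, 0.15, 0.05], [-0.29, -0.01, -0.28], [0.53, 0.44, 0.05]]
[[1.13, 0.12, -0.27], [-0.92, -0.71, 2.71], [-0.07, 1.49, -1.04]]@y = [[0.07, 0.05, 0.01], [1.44, 1.06, 0.29], [-1.00, -0.48, -0.47]]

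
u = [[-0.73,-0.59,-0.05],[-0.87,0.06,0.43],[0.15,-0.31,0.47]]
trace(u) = -0.20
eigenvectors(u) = [[(0.82+0j), (-0.06-0.31j), (-0.06+0.31j)], [0.58+0.00j, (-0.02+0.66j), (-0.02-0.66j)], [(0.03+0j), (-0.69+0j), -0.69-0.00j]]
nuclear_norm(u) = 2.38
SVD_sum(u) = [[-0.77, -0.26, 0.21], [-0.81, -0.28, 0.22], [-0.07, -0.02, 0.02]] + [[-0.01, -0.22, -0.33], [0.01, 0.20, 0.30], [0.01, 0.12, 0.18]] + [[0.05, -0.10, 0.07], [-0.07, 0.13, -0.09], [0.21, -0.41, 0.27]]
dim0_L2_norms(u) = [1.15, 0.67, 0.64]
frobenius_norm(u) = 1.47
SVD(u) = [[-0.69, -0.69, -0.24], [-0.72, 0.62, 0.3], [-0.06, 0.38, -0.92]] @ diag([1.223949152359826, 0.5792436243280376, 0.5786409042860543]) @ [[0.92, 0.31, -0.25],  [0.04, 0.56, 0.83],  [-0.40, 0.77, -0.50]]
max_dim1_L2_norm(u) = 0.97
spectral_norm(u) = 1.22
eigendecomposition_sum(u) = [[-0.87+0.00j, -0.40+0.00j, (0.08-0j)], [(-0.61+0j), (-0.28+0j), 0.06-0.00j], [-0.04+0.00j, (-0.02+0j), 0.00-0.00j]] + [[0.07+0.03j, -0.09-0.05j, -0.07+0.12j], [-0.13-0.09j, 0.17+0.15j, 0.19-0.22j], [0.09-0.14j, (-0.15+0.18j), 0.23+0.19j]] + [[(0.07-0.03j), -0.09+0.05j, (-0.07-0.12j)],[(-0.13+0.09j), (0.17-0.15j), 0.19+0.22j],[(0.09+0.14j), (-0.15-0.18j), 0.23-0.19j]]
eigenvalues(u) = [(-1.15+0j), (0.47+0.36j), (0.47-0.36j)]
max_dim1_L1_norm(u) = 1.37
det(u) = -0.41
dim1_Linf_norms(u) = [0.73, 0.87, 0.47]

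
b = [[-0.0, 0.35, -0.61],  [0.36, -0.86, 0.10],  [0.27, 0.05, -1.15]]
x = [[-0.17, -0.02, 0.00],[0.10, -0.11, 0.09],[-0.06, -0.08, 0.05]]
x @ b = [[-0.01, -0.04, 0.1], [-0.02, 0.13, -0.18], [-0.02, 0.05, -0.03]]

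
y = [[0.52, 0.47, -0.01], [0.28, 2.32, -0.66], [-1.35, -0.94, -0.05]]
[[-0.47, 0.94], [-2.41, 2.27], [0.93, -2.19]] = y @ [[0.28,0.78],[-1.34,1.16],[-0.94,0.97]]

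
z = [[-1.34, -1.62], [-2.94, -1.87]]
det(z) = -2.26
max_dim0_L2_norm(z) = 3.23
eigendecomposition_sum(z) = [[0.33, -0.22], [-0.40, 0.26]] + [[-1.67, -1.4], [-2.54, -2.13]]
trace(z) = -3.21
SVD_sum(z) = [[-1.63, -1.24], [-2.77, -2.10]] + [[0.29, -0.38], [-0.17, 0.23]]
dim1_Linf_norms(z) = [1.62, 2.94]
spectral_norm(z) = 4.03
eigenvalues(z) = [0.59, -3.8]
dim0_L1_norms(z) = [4.28, 3.49]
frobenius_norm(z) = 4.07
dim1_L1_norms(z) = [2.96, 4.81]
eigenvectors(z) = [[0.64, 0.55], [-0.77, 0.84]]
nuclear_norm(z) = 4.59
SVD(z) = [[-0.51, -0.86], [-0.86, 0.51]] @ diag([4.030751968723015, 0.559945146095169]) @ [[0.8, 0.6],[-0.60, 0.8]]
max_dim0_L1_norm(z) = 4.28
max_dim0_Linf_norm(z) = 2.94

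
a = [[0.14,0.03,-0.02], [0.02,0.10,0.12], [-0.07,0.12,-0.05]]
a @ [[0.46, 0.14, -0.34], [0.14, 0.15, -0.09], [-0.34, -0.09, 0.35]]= [[0.08, 0.03, -0.06],[-0.02, 0.01, 0.03],[0.00, 0.01, -0.00]]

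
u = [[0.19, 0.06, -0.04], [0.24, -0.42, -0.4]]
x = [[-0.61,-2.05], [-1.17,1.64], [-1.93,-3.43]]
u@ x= [[-0.11, -0.15], [1.12, 0.19]]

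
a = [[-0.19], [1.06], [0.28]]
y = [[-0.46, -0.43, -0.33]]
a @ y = [[0.09, 0.08, 0.06], [-0.49, -0.46, -0.35], [-0.13, -0.12, -0.09]]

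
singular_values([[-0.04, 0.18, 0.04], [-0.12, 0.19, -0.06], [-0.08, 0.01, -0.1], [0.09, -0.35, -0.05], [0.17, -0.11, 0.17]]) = [0.49, 0.26, 0.0]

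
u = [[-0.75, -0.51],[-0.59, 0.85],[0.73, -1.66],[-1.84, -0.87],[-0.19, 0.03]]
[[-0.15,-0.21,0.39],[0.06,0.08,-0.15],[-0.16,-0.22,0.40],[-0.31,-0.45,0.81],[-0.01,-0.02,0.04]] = u @[[0.10, 0.15, -0.27], [0.14, 0.20, -0.36]]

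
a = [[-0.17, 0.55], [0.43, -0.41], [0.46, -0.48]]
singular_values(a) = [1.04, 0.23]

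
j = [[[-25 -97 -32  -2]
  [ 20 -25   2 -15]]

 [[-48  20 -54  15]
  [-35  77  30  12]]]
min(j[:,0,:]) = -97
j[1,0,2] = -54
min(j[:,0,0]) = -48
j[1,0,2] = -54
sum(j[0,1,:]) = -18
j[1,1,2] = 30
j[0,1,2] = 2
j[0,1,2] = 2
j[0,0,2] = -32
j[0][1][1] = -25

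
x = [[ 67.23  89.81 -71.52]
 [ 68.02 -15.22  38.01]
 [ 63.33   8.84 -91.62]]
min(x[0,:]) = -71.52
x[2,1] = 8.84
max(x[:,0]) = 68.02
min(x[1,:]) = -15.22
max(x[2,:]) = 63.33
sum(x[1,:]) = 90.81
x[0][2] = -71.52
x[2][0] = 63.33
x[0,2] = -71.52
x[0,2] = -71.52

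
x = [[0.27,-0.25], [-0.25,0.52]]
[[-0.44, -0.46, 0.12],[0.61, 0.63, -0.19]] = x @ [[-0.94,  -1.06,  0.21],[0.73,  0.7,  -0.27]]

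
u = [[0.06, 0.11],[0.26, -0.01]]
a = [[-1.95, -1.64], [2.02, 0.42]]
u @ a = [[0.11, -0.05], [-0.53, -0.43]]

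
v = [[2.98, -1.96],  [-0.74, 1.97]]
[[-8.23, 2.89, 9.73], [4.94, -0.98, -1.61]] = v @ [[-1.48, 0.85, 3.62], [1.95, -0.18, 0.54]]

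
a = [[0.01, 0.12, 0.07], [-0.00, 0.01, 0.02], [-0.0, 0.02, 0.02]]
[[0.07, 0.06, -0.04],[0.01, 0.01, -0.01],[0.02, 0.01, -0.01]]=a @[[-0.3, 0.19, 0.13], [0.41, 0.22, -0.2], [0.41, 0.48, -0.28]]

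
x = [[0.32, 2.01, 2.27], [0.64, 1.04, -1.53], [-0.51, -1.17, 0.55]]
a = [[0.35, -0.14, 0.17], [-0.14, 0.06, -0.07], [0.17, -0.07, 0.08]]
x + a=[[0.67,  1.87,  2.44], [0.5,  1.1,  -1.60], [-0.34,  -1.24,  0.63]]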